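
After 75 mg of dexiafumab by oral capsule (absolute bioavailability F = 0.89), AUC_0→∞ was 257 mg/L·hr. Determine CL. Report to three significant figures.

CL = 0.260 L/hr

CL = F × Dose / AUC_0→∞
   = 0.89 × 75 / 257 = 0.259728 L/hr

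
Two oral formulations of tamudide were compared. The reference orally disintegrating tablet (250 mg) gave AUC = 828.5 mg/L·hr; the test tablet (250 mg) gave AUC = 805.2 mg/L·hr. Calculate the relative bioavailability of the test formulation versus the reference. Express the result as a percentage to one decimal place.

F_rel = (AUC_test/D_test) / (AUC_ref/D_ref)
      = (805.2/250) / (828.5/250)
      = 3.2208 / 3.314 = 0.9719 = 97.19%

F_rel = 97.2%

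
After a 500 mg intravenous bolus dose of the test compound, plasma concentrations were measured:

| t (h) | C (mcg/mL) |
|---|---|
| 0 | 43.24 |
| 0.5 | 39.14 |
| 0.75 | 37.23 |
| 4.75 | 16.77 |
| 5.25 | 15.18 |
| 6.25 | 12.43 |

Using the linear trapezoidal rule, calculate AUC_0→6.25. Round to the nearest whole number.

AUC = 160 mcg/mL·h

Trapezoidal AUC_0→6.25:
  [0→0.5]: (43.24+39.14)/2 × 0.5 = 20.595
  [0.5→0.75]: (39.14+37.23)/2 × 0.25 = 9.54625
  [0.75→4.75]: (37.23+16.77)/2 × 4 = 108.0
  [4.75→5.25]: (16.77+15.18)/2 × 0.5 = 7.9875
  [5.25→6.25]: (15.18+12.43)/2 × 1 = 13.805
  Sum = 159.93375 mcg/mL·h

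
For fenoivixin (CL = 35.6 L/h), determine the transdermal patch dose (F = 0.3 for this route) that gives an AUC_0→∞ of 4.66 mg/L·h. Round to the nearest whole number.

Dose = 553 mg

Dose = CL × AUC_0→∞ / F
     = 35.6 × 4.66 / 0.3 = 552.987 mg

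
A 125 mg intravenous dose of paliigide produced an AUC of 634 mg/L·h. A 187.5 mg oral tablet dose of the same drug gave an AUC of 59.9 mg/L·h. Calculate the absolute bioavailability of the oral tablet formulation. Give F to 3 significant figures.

F = 0.0630

F = (AUC_ev / D_ev) / (AUC_iv / D_iv)
  = (59.9/187.5) / (634/125)
  = 0.319467 / 5.072 = 0.0630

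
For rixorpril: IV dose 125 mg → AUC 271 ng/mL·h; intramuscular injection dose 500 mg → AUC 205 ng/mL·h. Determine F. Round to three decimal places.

F = (AUC_ev / D_ev) / (AUC_iv / D_iv)
  = (205/500) / (271/125)
  = 0.41 / 2.168 = 0.1891

F = 0.189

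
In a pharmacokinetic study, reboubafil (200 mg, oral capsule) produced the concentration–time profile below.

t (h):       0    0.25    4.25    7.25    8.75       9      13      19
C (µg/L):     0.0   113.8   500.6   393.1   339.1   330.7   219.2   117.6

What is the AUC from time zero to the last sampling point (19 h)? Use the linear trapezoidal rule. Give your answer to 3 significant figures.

Trapezoidal AUC_0→19:
  [0→0.25]: (0.0+113.8)/2 × 0.25 = 14.225
  [0.25→4.25]: (113.8+500.6)/2 × 4 = 1228.8
  [4.25→7.25]: (500.6+393.1)/2 × 3 = 1340.55
  [7.25→8.75]: (393.1+339.1)/2 × 1.5 = 549.15
  [8.75→9]: (339.1+330.7)/2 × 0.25 = 83.725
  [9→13]: (330.7+219.2)/2 × 4 = 1099.8
  [13→19]: (219.2+117.6)/2 × 6 = 1010.4
  Sum = 5326.65 µg/L·h

AUC = 5330 µg/L·h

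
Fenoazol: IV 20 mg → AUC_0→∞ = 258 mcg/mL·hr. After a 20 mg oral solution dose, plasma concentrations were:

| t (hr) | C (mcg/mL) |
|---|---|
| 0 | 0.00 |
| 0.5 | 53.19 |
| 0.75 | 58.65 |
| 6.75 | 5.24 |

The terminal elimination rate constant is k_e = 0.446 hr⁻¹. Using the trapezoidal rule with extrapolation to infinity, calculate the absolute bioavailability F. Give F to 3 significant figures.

F = 0.894

Trapezoidal AUC_0→6.75 (oral solution):
  [0→0.5]: (0.00+53.19)/2 × 0.5 = 13.2975
  [0.5→0.75]: (53.19+58.65)/2 × 0.25 = 13.98
  [0.75→6.75]: (58.65+5.24)/2 × 6 = 191.67
  Sum = 218.9475 mcg/mL·hr
Tail: C_last/k_e = 5.24/0.446 = 11.749
AUC_0→∞ (oral solution) = 218.9475 + 11.749 = 230.6965 mcg/mL·hr
F = (AUC_ev/D_ev)/(AUC_iv/D_iv) = (230.6965/20)/(258/20) = 11.534825/12.9 = 0.8942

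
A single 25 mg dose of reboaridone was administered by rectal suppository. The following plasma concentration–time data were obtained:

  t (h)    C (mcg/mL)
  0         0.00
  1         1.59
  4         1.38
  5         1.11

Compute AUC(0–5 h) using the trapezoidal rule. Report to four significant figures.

AUC = 6.495 mcg/mL·h

Trapezoidal AUC_0→5:
  [0→1]: (0.00+1.59)/2 × 1 = 0.795
  [1→4]: (1.59+1.38)/2 × 3 = 4.455
  [4→5]: (1.38+1.11)/2 × 1 = 1.245
  Sum = 6.495 mcg/mL·h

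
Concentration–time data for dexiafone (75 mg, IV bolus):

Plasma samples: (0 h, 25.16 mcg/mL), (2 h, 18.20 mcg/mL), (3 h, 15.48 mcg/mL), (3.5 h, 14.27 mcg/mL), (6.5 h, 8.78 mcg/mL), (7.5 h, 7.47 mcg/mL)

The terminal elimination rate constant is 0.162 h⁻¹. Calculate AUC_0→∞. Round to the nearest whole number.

AUC = 156 mcg/mL·h

Trapezoidal AUC_0→7.5:
  [0→2]: (25.16+18.20)/2 × 2 = 43.36
  [2→3]: (18.20+15.48)/2 × 1 = 16.84
  [3→3.5]: (15.48+14.27)/2 × 0.5 = 7.4375
  [3.5→6.5]: (14.27+8.78)/2 × 3 = 34.575
  [6.5→7.5]: (8.78+7.47)/2 × 1 = 8.125
  Sum = 110.3375 mcg/mL·h
Extrapolated tail: C_last / k_e = 7.47 / 0.162 = 46.111
AUC_0→∞ = 110.3375 + 46.111 = 156.4485 mcg/mL·h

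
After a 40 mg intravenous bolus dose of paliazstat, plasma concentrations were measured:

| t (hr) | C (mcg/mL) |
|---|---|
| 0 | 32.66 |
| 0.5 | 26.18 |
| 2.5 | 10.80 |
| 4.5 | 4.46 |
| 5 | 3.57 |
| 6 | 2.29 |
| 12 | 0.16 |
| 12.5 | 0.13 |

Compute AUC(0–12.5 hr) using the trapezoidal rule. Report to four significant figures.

Trapezoidal AUC_0→12.5:
  [0→0.5]: (32.66+26.18)/2 × 0.5 = 14.71
  [0.5→2.5]: (26.18+10.80)/2 × 2 = 36.98
  [2.5→4.5]: (10.80+4.46)/2 × 2 = 15.26
  [4.5→5]: (4.46+3.57)/2 × 0.5 = 2.0075
  [5→6]: (3.57+2.29)/2 × 1 = 2.93
  [6→12]: (2.29+0.16)/2 × 6 = 7.35
  [12→12.5]: (0.16+0.13)/2 × 0.5 = 0.0725
  Sum = 79.31 mcg/mL·hr

AUC = 79.31 mcg/mL·hr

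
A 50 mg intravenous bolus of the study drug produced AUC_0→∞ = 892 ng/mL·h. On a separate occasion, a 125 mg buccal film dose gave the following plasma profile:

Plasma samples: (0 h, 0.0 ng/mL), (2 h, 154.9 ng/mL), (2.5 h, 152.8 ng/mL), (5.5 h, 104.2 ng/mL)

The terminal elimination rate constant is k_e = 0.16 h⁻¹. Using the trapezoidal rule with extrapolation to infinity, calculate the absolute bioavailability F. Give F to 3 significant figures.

F = 0.569

Trapezoidal AUC_0→5.5 (buccal film):
  [0→2]: (0.0+154.9)/2 × 2 = 154.9
  [2→2.5]: (154.9+152.8)/2 × 0.5 = 76.925
  [2.5→5.5]: (152.8+104.2)/2 × 3 = 385.5
  Sum = 617.325 ng/mL·h
Tail: C_last/k_e = 104.2/0.16 = 651.250
AUC_0→∞ (buccal film) = 617.325 + 651.250 = 1268.575 ng/mL·h
F = (AUC_ev/D_ev)/(AUC_iv/D_iv) = (1268.575/125)/(892/50) = 10.1486/17.84 = 0.5689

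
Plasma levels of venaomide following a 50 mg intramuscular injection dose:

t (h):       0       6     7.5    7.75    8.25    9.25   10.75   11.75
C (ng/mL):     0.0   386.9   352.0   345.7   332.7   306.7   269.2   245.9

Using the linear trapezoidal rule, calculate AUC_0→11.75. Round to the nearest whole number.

AUC = 2981 ng/mL·h

Trapezoidal AUC_0→11.75:
  [0→6]: (0.0+386.9)/2 × 6 = 1160.7
  [6→7.5]: (386.9+352.0)/2 × 1.5 = 554.175
  [7.5→7.75]: (352.0+345.7)/2 × 0.25 = 87.2125
  [7.75→8.25]: (345.7+332.7)/2 × 0.5 = 169.6
  [8.25→9.25]: (332.7+306.7)/2 × 1 = 319.7
  [9.25→10.75]: (306.7+269.2)/2 × 1.5 = 431.925
  [10.75→11.75]: (269.2+245.9)/2 × 1 = 257.55
  Sum = 2980.8625 ng/mL·h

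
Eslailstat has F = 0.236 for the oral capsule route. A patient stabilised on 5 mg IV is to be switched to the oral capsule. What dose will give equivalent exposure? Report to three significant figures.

For equal systemic exposure: F × D_ev = D_iv
D_ev = D_iv / F = 5 / 0.236 = 21.1864 mg

D_oral = 21.2 mg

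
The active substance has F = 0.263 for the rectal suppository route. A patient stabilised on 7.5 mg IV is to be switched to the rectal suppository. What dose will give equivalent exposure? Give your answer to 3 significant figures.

D_rectal = 28.5 mg

For equal systemic exposure: F × D_ev = D_iv
D_ev = D_iv / F = 7.5 / 0.263 = 28.5171 mg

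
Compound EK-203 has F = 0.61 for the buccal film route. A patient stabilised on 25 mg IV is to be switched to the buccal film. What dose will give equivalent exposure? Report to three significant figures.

D_buccal = 41.0 mg

For equal systemic exposure: F × D_ev = D_iv
D_ev = D_iv / F = 25 / 0.61 = 40.9836 mg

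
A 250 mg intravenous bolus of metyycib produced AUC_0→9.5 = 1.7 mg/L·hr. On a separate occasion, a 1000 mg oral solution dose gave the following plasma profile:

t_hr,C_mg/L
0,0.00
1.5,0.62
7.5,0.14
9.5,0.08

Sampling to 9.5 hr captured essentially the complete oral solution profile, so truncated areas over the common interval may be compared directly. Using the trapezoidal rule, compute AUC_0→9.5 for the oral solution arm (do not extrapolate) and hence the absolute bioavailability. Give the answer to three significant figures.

Trapezoidal AUC_0→9.5 (oral solution):
  [0→1.5]: (0.00+0.62)/2 × 1.5 = 0.465
  [1.5→7.5]: (0.62+0.14)/2 × 6 = 2.28
  [7.5→9.5]: (0.14+0.08)/2 × 2 = 0.22
  Sum = 2.965 mg/L·hr
F = (AUC_ev/D_ev)/(AUC_iv/D_iv) = (2.965/1000)/(1.7/250) = 0.002965/0.0068 = 0.4360

F = 0.436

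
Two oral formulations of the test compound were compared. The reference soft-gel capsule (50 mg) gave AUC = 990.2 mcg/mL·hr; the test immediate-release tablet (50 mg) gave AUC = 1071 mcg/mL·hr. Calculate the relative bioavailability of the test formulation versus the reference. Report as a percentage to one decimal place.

F_rel = (AUC_test/D_test) / (AUC_ref/D_ref)
      = (1071/50) / (990.2/50)
      = 21.42 / 19.804 = 1.0816 = 108.16%

F_rel = 108.2%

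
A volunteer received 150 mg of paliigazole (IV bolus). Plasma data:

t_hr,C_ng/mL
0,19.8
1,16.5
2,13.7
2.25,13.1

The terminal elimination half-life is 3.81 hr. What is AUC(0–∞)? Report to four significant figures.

Trapezoidal AUC_0→2.25:
  [0→1]: (19.8+16.5)/2 × 1 = 18.15
  [1→2]: (16.5+13.7)/2 × 1 = 15.1
  [2→2.25]: (13.7+13.1)/2 × 0.25 = 3.35
  Sum = 36.6 ng/mL·hr
k_e = ln2 / t½ = 0.693147 / 3.81 = 0.1819 hr^-1
Extrapolated tail: C_last / k_e = 13.1 / 0.1819 = 72.018
AUC_0→∞ = 36.6 + 72.018 = 108.618 ng/mL·hr

AUC = 108.6 ng/mL·hr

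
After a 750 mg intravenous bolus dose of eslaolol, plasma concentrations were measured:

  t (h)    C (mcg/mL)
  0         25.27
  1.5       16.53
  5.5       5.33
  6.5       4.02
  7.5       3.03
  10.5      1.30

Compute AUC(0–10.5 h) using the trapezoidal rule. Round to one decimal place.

Trapezoidal AUC_0→10.5:
  [0→1.5]: (25.27+16.53)/2 × 1.5 = 31.35
  [1.5→5.5]: (16.53+5.33)/2 × 4 = 43.72
  [5.5→6.5]: (5.33+4.02)/2 × 1 = 4.675
  [6.5→7.5]: (4.02+3.03)/2 × 1 = 3.525
  [7.5→10.5]: (3.03+1.30)/2 × 3 = 6.495
  Sum = 89.765 mcg/mL·h

AUC = 89.8 mcg/mL·h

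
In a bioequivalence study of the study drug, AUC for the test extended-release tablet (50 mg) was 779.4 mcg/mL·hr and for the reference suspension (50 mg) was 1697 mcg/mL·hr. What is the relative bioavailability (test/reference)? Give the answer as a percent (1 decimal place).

F_rel = 45.9%

F_rel = (AUC_test/D_test) / (AUC_ref/D_ref)
      = (779.4/50) / (1697/50)
      = 15.588 / 33.94 = 0.4593 = 45.93%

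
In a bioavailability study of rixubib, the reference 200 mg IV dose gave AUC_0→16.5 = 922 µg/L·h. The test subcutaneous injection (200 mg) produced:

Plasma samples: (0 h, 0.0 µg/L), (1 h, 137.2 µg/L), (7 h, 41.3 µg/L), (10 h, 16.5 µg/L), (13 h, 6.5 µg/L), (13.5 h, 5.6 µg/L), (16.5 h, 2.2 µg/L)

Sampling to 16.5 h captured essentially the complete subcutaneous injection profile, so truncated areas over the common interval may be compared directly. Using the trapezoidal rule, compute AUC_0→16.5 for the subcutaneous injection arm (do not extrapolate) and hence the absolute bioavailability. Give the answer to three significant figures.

Trapezoidal AUC_0→16.5 (subcutaneous injection):
  [0→1]: (0.0+137.2)/2 × 1 = 68.6
  [1→7]: (137.2+41.3)/2 × 6 = 535.5
  [7→10]: (41.3+16.5)/2 × 3 = 86.7
  [10→13]: (16.5+6.5)/2 × 3 = 34.5
  [13→13.5]: (6.5+5.6)/2 × 0.5 = 3.025
  [13.5→16.5]: (5.6+2.2)/2 × 3 = 11.7
  Sum = 740.025 µg/L·h
F = (AUC_ev/D_ev)/(AUC_iv/D_iv) = (740.025/200)/(922/200) = 3.700125/4.61 = 0.8026

F = 0.803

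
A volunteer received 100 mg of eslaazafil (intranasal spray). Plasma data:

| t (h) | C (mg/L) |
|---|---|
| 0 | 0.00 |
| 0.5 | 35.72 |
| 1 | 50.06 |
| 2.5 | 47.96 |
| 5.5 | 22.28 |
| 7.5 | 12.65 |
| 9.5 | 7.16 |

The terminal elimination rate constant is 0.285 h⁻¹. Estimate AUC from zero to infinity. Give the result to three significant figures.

AUC = 289 mg/L·h

Trapezoidal AUC_0→9.5:
  [0→0.5]: (0.00+35.72)/2 × 0.5 = 8.93
  [0.5→1]: (35.72+50.06)/2 × 0.5 = 21.445
  [1→2.5]: (50.06+47.96)/2 × 1.5 = 73.515
  [2.5→5.5]: (47.96+22.28)/2 × 3 = 105.36
  [5.5→7.5]: (22.28+12.65)/2 × 2 = 34.93
  [7.5→9.5]: (12.65+7.16)/2 × 2 = 19.81
  Sum = 263.99 mg/L·h
Extrapolated tail: C_last / k_e = 7.16 / 0.285 = 25.123
AUC_0→∞ = 263.99 + 25.123 = 289.113 mg/L·h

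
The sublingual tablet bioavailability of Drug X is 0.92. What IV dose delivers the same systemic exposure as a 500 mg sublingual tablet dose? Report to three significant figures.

D_iv = 460 mg

Systemic exposure from an extravascular dose = F × D_ev, so the equivalent IV dose is F × D_ev.
D_iv = F × D_ev = 0.92 × 500 = 460 mg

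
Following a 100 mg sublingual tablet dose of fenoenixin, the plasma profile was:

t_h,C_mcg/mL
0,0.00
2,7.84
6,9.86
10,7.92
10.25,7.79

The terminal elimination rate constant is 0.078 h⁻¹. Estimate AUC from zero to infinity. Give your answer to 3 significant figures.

Trapezoidal AUC_0→10.25:
  [0→2]: (0.00+7.84)/2 × 2 = 7.84
  [2→6]: (7.84+9.86)/2 × 4 = 35.4
  [6→10]: (9.86+7.92)/2 × 4 = 35.56
  [10→10.25]: (7.92+7.79)/2 × 0.25 = 1.96375
  Sum = 80.76375 mcg/mL·h
Extrapolated tail: C_last / k_e = 7.79 / 0.078 = 99.872
AUC_0→∞ = 80.76375 + 99.872 = 180.63575 mcg/mL·h

AUC = 181 mcg/mL·h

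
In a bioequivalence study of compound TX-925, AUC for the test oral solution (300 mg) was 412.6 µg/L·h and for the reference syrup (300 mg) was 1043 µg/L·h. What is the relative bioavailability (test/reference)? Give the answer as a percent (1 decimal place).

F_rel = 39.6%

F_rel = (AUC_test/D_test) / (AUC_ref/D_ref)
      = (412.6/300) / (1043/300)
      = 1.37533 / 3.47667 = 0.3956 = 39.56%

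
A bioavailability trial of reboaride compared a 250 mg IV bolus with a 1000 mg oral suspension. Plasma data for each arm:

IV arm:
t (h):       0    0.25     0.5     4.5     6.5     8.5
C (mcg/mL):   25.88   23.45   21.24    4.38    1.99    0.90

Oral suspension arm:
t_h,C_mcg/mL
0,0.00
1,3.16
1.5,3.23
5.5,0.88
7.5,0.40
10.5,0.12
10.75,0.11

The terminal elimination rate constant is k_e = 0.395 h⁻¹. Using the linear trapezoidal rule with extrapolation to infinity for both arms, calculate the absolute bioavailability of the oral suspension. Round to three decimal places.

F = 0.046

Trapezoidal AUC_0→8.5 (IV):
  [0→0.25]: (25.88+23.45)/2 × 0.25 = 6.16625
  [0.25→0.5]: (23.45+21.24)/2 × 0.25 = 5.58625
  [0.5→4.5]: (21.24+4.38)/2 × 4 = 51.24
  [4.5→6.5]: (4.38+1.99)/2 × 2 = 6.37
  [6.5→8.5]: (1.99+0.90)/2 × 2 = 2.89
  Sum = 72.2525 mcg/mL·h
IV tail: 0.90/0.395 = 2.278; AUC_iv,0→∞ = 72.2525 + 2.278 = 74.5305 mcg/mL·h
Trapezoidal AUC_0→10.75 (oral suspension):
  [0→1]: (0.00+3.16)/2 × 1 = 1.58
  [1→1.5]: (3.16+3.23)/2 × 0.5 = 1.5975
  [1.5→5.5]: (3.23+0.88)/2 × 4 = 8.22
  [5.5→7.5]: (0.88+0.40)/2 × 2 = 1.28
  [7.5→10.5]: (0.40+0.12)/2 × 3 = 0.78
  [10.5→10.75]: (0.12+0.11)/2 × 0.25 = 0.02875
  Sum = 13.48625 mcg/mL·h
oral suspension tail: 0.11/0.395 = 0.278; AUC_ev,0→∞ = 13.48625 + 0.278 = 13.76425 mcg/mL·h
F = (AUC_ev/D_ev)/(AUC_iv/D_iv) = (13.76425/1000)/(74.5305/250) = 0.01376425/0.298122 = 0.0462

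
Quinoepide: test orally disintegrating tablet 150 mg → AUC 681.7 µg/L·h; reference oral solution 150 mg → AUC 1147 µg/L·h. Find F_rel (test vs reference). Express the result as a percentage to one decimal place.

F_rel = (AUC_test/D_test) / (AUC_ref/D_ref)
      = (681.7/150) / (1147/150)
      = 4.54467 / 7.64667 = 0.5943 = 59.43%

F_rel = 59.4%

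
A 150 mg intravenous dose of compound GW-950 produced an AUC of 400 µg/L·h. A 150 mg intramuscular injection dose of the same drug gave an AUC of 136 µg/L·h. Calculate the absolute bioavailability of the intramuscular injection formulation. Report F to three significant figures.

F = 0.340

F = (AUC_ev / D_ev) / (AUC_iv / D_iv)
  = (136/150) / (400/150)
  = 0.906667 / 2.66667 = 0.3400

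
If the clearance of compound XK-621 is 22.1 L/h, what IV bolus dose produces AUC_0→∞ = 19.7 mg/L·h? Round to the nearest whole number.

Dose_iv = CL × AUC_0→∞
     = 22.1 × 19.7 = 435.37 mg

Dose = 435 mg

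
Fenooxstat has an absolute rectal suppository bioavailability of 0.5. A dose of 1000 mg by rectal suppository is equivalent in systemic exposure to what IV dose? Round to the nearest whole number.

Systemic exposure from an extravascular dose = F × D_ev, so the equivalent IV dose is F × D_ev.
D_iv = F × D_ev = 0.5 × 1000 = 500 mg

D_iv = 500 mg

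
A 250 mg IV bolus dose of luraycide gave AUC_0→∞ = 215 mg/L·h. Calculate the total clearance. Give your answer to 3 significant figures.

CL = 1.16 L/h

CL = Dose_iv / AUC_0→∞
   = 250 / 215 = 1.16279 L/h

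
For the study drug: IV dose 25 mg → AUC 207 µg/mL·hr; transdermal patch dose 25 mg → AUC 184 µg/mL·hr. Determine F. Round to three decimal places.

F = 0.889

F = (AUC_ev / D_ev) / (AUC_iv / D_iv)
  = (184/25) / (207/25)
  = 7.36 / 8.28 = 0.8889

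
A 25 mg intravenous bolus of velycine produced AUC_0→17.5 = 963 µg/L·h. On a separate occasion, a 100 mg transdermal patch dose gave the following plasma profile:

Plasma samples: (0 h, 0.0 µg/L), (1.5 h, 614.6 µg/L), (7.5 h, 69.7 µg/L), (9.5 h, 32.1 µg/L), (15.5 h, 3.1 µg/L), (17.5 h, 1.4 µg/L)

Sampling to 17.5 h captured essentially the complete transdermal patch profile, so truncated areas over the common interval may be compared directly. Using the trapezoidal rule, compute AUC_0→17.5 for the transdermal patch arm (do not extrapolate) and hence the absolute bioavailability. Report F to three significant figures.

F = 0.708

Trapezoidal AUC_0→17.5 (transdermal patch):
  [0→1.5]: (0.0+614.6)/2 × 1.5 = 460.95
  [1.5→7.5]: (614.6+69.7)/2 × 6 = 2052.9
  [7.5→9.5]: (69.7+32.1)/2 × 2 = 101.8
  [9.5→15.5]: (32.1+3.1)/2 × 6 = 105.6
  [15.5→17.5]: (3.1+1.4)/2 × 2 = 4.5
  Sum = 2725.75 µg/L·h
F = (AUC_ev/D_ev)/(AUC_iv/D_iv) = (2725.75/100)/(963/25) = 27.2575/38.52 = 0.7076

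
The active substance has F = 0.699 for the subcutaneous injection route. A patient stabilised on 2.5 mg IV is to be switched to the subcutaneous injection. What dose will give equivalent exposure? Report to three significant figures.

For equal systemic exposure: F × D_ev = D_iv
D_ev = D_iv / F = 2.5 / 0.699 = 3.57654 mg

D_subcutaneous = 3.58 mg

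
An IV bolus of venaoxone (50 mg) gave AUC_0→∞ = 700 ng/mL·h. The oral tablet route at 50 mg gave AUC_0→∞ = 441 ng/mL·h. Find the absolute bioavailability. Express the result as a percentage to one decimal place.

F = 63.0%

F = (AUC_ev / D_ev) / (AUC_iv / D_iv)
  = (441/50) / (700/50)
  = 8.82 / 14 = 0.6300
  = 63.00%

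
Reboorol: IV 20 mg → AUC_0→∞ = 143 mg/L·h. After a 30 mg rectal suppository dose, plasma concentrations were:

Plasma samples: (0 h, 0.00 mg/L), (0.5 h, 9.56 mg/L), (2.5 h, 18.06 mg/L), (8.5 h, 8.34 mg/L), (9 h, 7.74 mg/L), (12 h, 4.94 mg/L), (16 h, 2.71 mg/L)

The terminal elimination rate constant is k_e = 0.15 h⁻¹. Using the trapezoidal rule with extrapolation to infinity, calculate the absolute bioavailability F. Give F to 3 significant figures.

F = 0.772

Trapezoidal AUC_0→16 (rectal suppository):
  [0→0.5]: (0.00+9.56)/2 × 0.5 = 2.39
  [0.5→2.5]: (9.56+18.06)/2 × 2 = 27.62
  [2.5→8.5]: (18.06+8.34)/2 × 6 = 79.2
  [8.5→9]: (8.34+7.74)/2 × 0.5 = 4.02
  [9→12]: (7.74+4.94)/2 × 3 = 19.02
  [12→16]: (4.94+2.71)/2 × 4 = 15.3
  Sum = 147.55 mg/L·h
Tail: C_last/k_e = 2.71/0.15 = 18.067
AUC_0→∞ (rectal suppository) = 147.55 + 18.067 = 165.617 mg/L·h
F = (AUC_ev/D_ev)/(AUC_iv/D_iv) = (165.617/30)/(143/20) = 5.52057/7.15 = 0.7721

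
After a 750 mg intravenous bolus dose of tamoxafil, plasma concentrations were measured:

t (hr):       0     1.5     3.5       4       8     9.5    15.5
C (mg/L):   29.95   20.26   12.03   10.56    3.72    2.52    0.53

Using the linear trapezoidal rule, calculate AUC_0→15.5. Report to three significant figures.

AUC = 118 mg/L·hr

Trapezoidal AUC_0→15.5:
  [0→1.5]: (29.95+20.26)/2 × 1.5 = 37.6575
  [1.5→3.5]: (20.26+12.03)/2 × 2 = 32.29
  [3.5→4]: (12.03+10.56)/2 × 0.5 = 5.6475
  [4→8]: (10.56+3.72)/2 × 4 = 28.56
  [8→9.5]: (3.72+2.52)/2 × 1.5 = 4.68
  [9.5→15.5]: (2.52+0.53)/2 × 6 = 9.15
  Sum = 117.985 mg/L·hr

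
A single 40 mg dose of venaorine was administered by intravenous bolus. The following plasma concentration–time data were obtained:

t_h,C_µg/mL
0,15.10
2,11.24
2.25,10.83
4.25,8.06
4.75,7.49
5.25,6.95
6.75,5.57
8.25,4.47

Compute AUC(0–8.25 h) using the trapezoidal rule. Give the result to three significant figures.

Trapezoidal AUC_0→8.25:
  [0→2]: (15.10+11.24)/2 × 2 = 26.34
  [2→2.25]: (11.24+10.83)/2 × 0.25 = 2.75875
  [2.25→4.25]: (10.83+8.06)/2 × 2 = 18.89
  [4.25→4.75]: (8.06+7.49)/2 × 0.5 = 3.8875
  [4.75→5.25]: (7.49+6.95)/2 × 0.5 = 3.61
  [5.25→6.75]: (6.95+5.57)/2 × 1.5 = 9.39
  [6.75→8.25]: (5.57+4.47)/2 × 1.5 = 7.53
  Sum = 72.40625 µg/mL·h

AUC = 72.4 µg/mL·h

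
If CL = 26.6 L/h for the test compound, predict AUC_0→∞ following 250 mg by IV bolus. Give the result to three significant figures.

AUC_0→∞ = Dose_iv / CL
        = 250 / 26.6 = 9.3985 mg/L·h

AUC = 9.40 mg/L·h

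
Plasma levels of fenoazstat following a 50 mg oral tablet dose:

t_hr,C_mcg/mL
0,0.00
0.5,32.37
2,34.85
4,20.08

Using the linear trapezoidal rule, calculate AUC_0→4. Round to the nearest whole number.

AUC = 113 mcg/mL·hr

Trapezoidal AUC_0→4:
  [0→0.5]: (0.00+32.37)/2 × 0.5 = 8.0925
  [0.5→2]: (32.37+34.85)/2 × 1.5 = 50.415
  [2→4]: (34.85+20.08)/2 × 2 = 54.93
  Sum = 113.4375 mcg/mL·hr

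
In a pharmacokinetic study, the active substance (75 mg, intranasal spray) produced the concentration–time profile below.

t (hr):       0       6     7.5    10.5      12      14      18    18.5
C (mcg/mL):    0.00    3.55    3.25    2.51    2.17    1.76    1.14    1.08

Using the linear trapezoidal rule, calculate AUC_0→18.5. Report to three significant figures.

AUC = 38.2 mcg/mL·hr

Trapezoidal AUC_0→18.5:
  [0→6]: (0.00+3.55)/2 × 6 = 10.65
  [6→7.5]: (3.55+3.25)/2 × 1.5 = 5.1
  [7.5→10.5]: (3.25+2.51)/2 × 3 = 8.64
  [10.5→12]: (2.51+2.17)/2 × 1.5 = 3.51
  [12→14]: (2.17+1.76)/2 × 2 = 3.93
  [14→18]: (1.76+1.14)/2 × 4 = 5.8
  [18→18.5]: (1.14+1.08)/2 × 0.5 = 0.555
  Sum = 38.185 mcg/mL·hr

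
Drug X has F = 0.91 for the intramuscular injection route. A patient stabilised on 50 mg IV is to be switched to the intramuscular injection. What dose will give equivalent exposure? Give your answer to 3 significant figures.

D_intramuscular = 54.9 mg

For equal systemic exposure: F × D_ev = D_iv
D_ev = D_iv / F = 50 / 0.91 = 54.9451 mg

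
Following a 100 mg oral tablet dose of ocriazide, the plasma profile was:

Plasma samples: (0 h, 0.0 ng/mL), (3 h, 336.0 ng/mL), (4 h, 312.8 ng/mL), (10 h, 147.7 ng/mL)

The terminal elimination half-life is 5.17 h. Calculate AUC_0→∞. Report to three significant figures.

Trapezoidal AUC_0→10:
  [0→3]: (0.0+336.0)/2 × 3 = 504.0
  [3→4]: (336.0+312.8)/2 × 1 = 324.4
  [4→10]: (312.8+147.7)/2 × 6 = 1381.5
  Sum = 2209.9 ng/mL·h
k_e = ln2 / t½ = 0.693147 / 5.17 = 0.1341 h^-1
Extrapolated tail: C_last / k_e = 147.7 / 0.1341 = 1101.417
AUC_0→∞ = 2209.9 + 1101.417 = 3311.317 ng/mL·h

AUC = 3310 ng/mL·h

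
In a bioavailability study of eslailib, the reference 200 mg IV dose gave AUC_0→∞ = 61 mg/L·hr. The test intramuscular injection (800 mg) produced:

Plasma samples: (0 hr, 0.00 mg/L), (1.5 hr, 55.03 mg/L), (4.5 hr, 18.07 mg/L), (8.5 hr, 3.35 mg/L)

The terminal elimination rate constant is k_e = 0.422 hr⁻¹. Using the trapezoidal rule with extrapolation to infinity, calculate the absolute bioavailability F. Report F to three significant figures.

Trapezoidal AUC_0→8.5 (intramuscular injection):
  [0→1.5]: (0.00+55.03)/2 × 1.5 = 41.2725
  [1.5→4.5]: (55.03+18.07)/2 × 3 = 109.65
  [4.5→8.5]: (18.07+3.35)/2 × 4 = 42.84
  Sum = 193.7625 mg/L·hr
Tail: C_last/k_e = 3.35/0.422 = 7.938
AUC_0→∞ (intramuscular injection) = 193.7625 + 7.938 = 201.7005 mg/L·hr
F = (AUC_ev/D_ev)/(AUC_iv/D_iv) = (201.7005/800)/(61/200) = 0.252126/0.305 = 0.8266

F = 0.827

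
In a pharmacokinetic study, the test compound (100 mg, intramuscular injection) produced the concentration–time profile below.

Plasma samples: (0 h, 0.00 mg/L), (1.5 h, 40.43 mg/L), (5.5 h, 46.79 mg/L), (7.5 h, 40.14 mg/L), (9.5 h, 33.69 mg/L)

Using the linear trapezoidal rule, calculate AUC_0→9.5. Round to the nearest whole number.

Trapezoidal AUC_0→9.5:
  [0→1.5]: (0.00+40.43)/2 × 1.5 = 30.3225
  [1.5→5.5]: (40.43+46.79)/2 × 4 = 174.44
  [5.5→7.5]: (46.79+40.14)/2 × 2 = 86.93
  [7.5→9.5]: (40.14+33.69)/2 × 2 = 73.83
  Sum = 365.5225 mg/L·h

AUC = 366 mg/L·h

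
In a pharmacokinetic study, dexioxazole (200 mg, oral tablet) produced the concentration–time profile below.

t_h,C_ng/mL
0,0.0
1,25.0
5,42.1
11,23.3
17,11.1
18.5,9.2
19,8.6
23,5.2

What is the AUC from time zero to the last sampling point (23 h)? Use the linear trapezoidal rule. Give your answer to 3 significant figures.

Trapezoidal AUC_0→23:
  [0→1]: (0.0+25.0)/2 × 1 = 12.5
  [1→5]: (25.0+42.1)/2 × 4 = 134.2
  [5→11]: (42.1+23.3)/2 × 6 = 196.2
  [11→17]: (23.3+11.1)/2 × 6 = 103.2
  [17→18.5]: (11.1+9.2)/2 × 1.5 = 15.225
  [18.5→19]: (9.2+8.6)/2 × 0.5 = 4.45
  [19→23]: (8.6+5.2)/2 × 4 = 27.6
  Sum = 493.375 ng/mL·h

AUC = 493 ng/mL·h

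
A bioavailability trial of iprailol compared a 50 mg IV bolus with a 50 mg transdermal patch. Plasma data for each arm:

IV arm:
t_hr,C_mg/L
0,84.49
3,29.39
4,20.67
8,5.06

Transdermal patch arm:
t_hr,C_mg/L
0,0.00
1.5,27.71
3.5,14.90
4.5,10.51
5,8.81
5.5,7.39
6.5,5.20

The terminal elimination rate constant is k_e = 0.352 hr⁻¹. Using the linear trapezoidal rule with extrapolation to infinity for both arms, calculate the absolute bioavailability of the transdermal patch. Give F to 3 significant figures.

Trapezoidal AUC_0→8 (IV):
  [0→3]: (84.49+29.39)/2 × 3 = 170.82
  [3→4]: (29.39+20.67)/2 × 1 = 25.03
  [4→8]: (20.67+5.06)/2 × 4 = 51.46
  Sum = 247.31 mg/L·hr
IV tail: 5.06/0.352 = 14.375; AUC_iv,0→∞ = 247.31 + 14.375 = 261.685 mg/L·hr
Trapezoidal AUC_0→6.5 (transdermal patch):
  [0→1.5]: (0.00+27.71)/2 × 1.5 = 20.7825
  [1.5→3.5]: (27.71+14.90)/2 × 2 = 42.61
  [3.5→4.5]: (14.90+10.51)/2 × 1 = 12.705
  [4.5→5]: (10.51+8.81)/2 × 0.5 = 4.83
  [5→5.5]: (8.81+7.39)/2 × 0.5 = 4.05
  [5.5→6.5]: (7.39+5.20)/2 × 1 = 6.295
  Sum = 91.2725 mg/L·hr
transdermal patch tail: 5.20/0.352 = 14.773; AUC_ev,0→∞ = 91.2725 + 14.773 = 106.0455 mg/L·hr
F = (AUC_ev/D_ev)/(AUC_iv/D_iv) = (106.0455/50)/(261.685/50) = 2.12091/5.2337 = 0.4052

F = 0.405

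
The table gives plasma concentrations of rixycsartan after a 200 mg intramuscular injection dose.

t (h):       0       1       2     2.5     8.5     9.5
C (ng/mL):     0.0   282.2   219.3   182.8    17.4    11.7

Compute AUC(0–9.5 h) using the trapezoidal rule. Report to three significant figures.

Trapezoidal AUC_0→9.5:
  [0→1]: (0.0+282.2)/2 × 1 = 141.1
  [1→2]: (282.2+219.3)/2 × 1 = 250.75
  [2→2.5]: (219.3+182.8)/2 × 0.5 = 100.525
  [2.5→8.5]: (182.8+17.4)/2 × 6 = 600.6
  [8.5→9.5]: (17.4+11.7)/2 × 1 = 14.55
  Sum = 1107.525 ng/mL·h

AUC = 1110 ng/mL·h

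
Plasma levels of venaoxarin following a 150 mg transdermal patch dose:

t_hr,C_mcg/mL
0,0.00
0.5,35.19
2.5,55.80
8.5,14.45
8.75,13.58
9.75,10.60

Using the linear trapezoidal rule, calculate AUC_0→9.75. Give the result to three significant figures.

Trapezoidal AUC_0→9.75:
  [0→0.5]: (0.00+35.19)/2 × 0.5 = 8.7975
  [0.5→2.5]: (35.19+55.80)/2 × 2 = 90.99
  [2.5→8.5]: (55.80+14.45)/2 × 6 = 210.75
  [8.5→8.75]: (14.45+13.58)/2 × 0.25 = 3.50375
  [8.75→9.75]: (13.58+10.60)/2 × 1 = 12.09
  Sum = 326.13125 mcg/mL·hr

AUC = 326 mcg/mL·hr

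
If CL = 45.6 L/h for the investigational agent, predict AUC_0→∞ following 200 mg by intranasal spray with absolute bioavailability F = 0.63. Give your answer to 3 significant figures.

AUC = 2.76 mg/L·h

AUC_0→∞ = F × Dose / CL
        = 0.63 × 200 / 45.6 = 2.76316 mg/L·h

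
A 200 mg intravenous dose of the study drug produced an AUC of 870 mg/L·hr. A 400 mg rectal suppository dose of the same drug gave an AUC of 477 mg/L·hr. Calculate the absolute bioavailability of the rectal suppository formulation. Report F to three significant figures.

F = (AUC_ev / D_ev) / (AUC_iv / D_iv)
  = (477/400) / (870/200)
  = 1.1925 / 4.35 = 0.2741

F = 0.274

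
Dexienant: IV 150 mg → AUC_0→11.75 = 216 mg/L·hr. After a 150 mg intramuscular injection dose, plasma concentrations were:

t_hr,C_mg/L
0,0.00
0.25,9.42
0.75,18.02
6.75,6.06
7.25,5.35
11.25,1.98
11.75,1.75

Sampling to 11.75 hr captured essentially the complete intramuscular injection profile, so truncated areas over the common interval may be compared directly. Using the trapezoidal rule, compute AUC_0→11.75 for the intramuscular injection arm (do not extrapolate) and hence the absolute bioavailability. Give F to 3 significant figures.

F = 0.457

Trapezoidal AUC_0→11.75 (intramuscular injection):
  [0→0.25]: (0.00+9.42)/2 × 0.25 = 1.1775
  [0.25→0.75]: (9.42+18.02)/2 × 0.5 = 6.86
  [0.75→6.75]: (18.02+6.06)/2 × 6 = 72.24
  [6.75→7.25]: (6.06+5.35)/2 × 0.5 = 2.8525
  [7.25→11.25]: (5.35+1.98)/2 × 4 = 14.66
  [11.25→11.75]: (1.98+1.75)/2 × 0.5 = 0.9325
  Sum = 98.7225 mg/L·hr
F = (AUC_ev/D_ev)/(AUC_iv/D_iv) = (98.7225/150)/(216/150) = 0.65815/1.44 = 0.4570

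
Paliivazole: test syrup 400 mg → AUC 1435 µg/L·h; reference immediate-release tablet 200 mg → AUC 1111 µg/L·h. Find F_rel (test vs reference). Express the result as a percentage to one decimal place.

F_rel = 64.6%

F_rel = (AUC_test/D_test) / (AUC_ref/D_ref)
      = (1435/400) / (1111/200)
      = 3.5875 / 5.555 = 0.6458 = 64.58%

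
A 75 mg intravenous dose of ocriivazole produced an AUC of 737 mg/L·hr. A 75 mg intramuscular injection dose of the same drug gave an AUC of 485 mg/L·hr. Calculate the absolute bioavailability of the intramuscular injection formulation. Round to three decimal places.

F = (AUC_ev / D_ev) / (AUC_iv / D_iv)
  = (485/75) / (737/75)
  = 6.46667 / 9.82667 = 0.6581

F = 0.658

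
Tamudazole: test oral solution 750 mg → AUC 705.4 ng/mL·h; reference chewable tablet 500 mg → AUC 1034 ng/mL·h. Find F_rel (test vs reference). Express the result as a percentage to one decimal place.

F_rel = (AUC_test/D_test) / (AUC_ref/D_ref)
      = (705.4/750) / (1034/500)
      = 0.940533 / 2.068 = 0.4548 = 45.48%

F_rel = 45.5%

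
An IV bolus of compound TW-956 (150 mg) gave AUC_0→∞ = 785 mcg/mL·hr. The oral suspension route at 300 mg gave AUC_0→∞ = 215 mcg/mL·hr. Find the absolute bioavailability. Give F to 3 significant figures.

F = 0.137

F = (AUC_ev / D_ev) / (AUC_iv / D_iv)
  = (215/300) / (785/150)
  = 0.716667 / 5.23333 = 0.1369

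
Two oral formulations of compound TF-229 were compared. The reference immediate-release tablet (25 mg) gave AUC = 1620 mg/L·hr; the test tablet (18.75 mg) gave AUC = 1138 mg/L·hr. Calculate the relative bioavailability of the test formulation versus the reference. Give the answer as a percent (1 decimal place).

F_rel = 93.7%

F_rel = (AUC_test/D_test) / (AUC_ref/D_ref)
      = (1138/18.75) / (1620/25)
      = 60.6933 / 64.8 = 0.9366 = 93.66%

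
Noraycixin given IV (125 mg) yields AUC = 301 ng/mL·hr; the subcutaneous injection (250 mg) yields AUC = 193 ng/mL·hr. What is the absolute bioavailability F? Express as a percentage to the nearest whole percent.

F = 32%

F = (AUC_ev / D_ev) / (AUC_iv / D_iv)
  = (193/250) / (301/125)
  = 0.772 / 2.408 = 0.3206
  = 32.06%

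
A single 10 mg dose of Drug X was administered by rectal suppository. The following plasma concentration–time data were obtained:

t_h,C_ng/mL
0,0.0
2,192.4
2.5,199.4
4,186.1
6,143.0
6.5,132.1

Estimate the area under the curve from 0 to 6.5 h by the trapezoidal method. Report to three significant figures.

AUC = 977 ng/mL·h

Trapezoidal AUC_0→6.5:
  [0→2]: (0.0+192.4)/2 × 2 = 192.4
  [2→2.5]: (192.4+199.4)/2 × 0.5 = 97.95
  [2.5→4]: (199.4+186.1)/2 × 1.5 = 289.125
  [4→6]: (186.1+143.0)/2 × 2 = 329.1
  [6→6.5]: (143.0+132.1)/2 × 0.5 = 68.775
  Sum = 977.35 ng/mL·h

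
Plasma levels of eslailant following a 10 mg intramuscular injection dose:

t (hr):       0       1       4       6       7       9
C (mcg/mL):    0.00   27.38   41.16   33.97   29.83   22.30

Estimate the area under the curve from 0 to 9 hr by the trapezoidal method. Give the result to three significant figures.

Trapezoidal AUC_0→9:
  [0→1]: (0.00+27.38)/2 × 1 = 13.69
  [1→4]: (27.38+41.16)/2 × 3 = 102.81
  [4→6]: (41.16+33.97)/2 × 2 = 75.13
  [6→7]: (33.97+29.83)/2 × 1 = 31.9
  [7→9]: (29.83+22.30)/2 × 2 = 52.13
  Sum = 275.66 mcg/mL·hr

AUC = 276 mcg/mL·hr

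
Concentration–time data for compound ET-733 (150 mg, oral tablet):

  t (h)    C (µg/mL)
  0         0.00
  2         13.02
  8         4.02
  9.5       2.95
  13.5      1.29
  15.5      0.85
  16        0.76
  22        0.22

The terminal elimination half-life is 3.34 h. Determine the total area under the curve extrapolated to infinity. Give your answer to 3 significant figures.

AUC = 84.4 µg/mL·h

Trapezoidal AUC_0→22:
  [0→2]: (0.00+13.02)/2 × 2 = 13.02
  [2→8]: (13.02+4.02)/2 × 6 = 51.12
  [8→9.5]: (4.02+2.95)/2 × 1.5 = 5.2275
  [9.5→13.5]: (2.95+1.29)/2 × 4 = 8.48
  [13.5→15.5]: (1.29+0.85)/2 × 2 = 2.14
  [15.5→16]: (0.85+0.76)/2 × 0.5 = 0.4025
  [16→22]: (0.76+0.22)/2 × 6 = 2.94
  Sum = 83.33 µg/mL·h
k_e = ln2 / t½ = 0.693147 / 3.34 = 0.2075 h^-1
Extrapolated tail: C_last / k_e = 0.22 / 0.2075 = 1.060
AUC_0→∞ = 83.33 + 1.060 = 84.39 µg/mL·h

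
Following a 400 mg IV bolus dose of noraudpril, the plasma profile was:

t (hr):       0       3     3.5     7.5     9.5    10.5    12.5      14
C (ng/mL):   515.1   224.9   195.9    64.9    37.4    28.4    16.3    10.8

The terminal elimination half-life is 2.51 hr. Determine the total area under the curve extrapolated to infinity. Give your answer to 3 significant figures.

Trapezoidal AUC_0→14:
  [0→3]: (515.1+224.9)/2 × 3 = 1110.0
  [3→3.5]: (224.9+195.9)/2 × 0.5 = 105.2
  [3.5→7.5]: (195.9+64.9)/2 × 4 = 521.6
  [7.5→9.5]: (64.9+37.4)/2 × 2 = 102.3
  [9.5→10.5]: (37.4+28.4)/2 × 1 = 32.9
  [10.5→12.5]: (28.4+16.3)/2 × 2 = 44.7
  [12.5→14]: (16.3+10.8)/2 × 1.5 = 20.325
  Sum = 1937.025 ng/mL·hr
k_e = ln2 / t½ = 0.693147 / 2.51 = 0.2762 hr^-1
Extrapolated tail: C_last / k_e = 10.8 / 0.2762 = 39.102
AUC_0→∞ = 1937.025 + 39.102 = 1976.127 ng/mL·hr

AUC = 1980 ng/mL·hr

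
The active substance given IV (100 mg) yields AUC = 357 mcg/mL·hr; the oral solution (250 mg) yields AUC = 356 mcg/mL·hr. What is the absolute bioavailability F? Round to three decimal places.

F = 0.399

F = (AUC_ev / D_ev) / (AUC_iv / D_iv)
  = (356/250) / (357/100)
  = 1.424 / 3.57 = 0.3989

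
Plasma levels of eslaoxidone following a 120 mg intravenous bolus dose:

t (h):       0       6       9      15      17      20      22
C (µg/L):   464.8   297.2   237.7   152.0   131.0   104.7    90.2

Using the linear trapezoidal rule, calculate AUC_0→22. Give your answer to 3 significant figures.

Trapezoidal AUC_0→22:
  [0→6]: (464.8+297.2)/2 × 6 = 2286.0
  [6→9]: (297.2+237.7)/2 × 3 = 802.35
  [9→15]: (237.7+152.0)/2 × 6 = 1169.1
  [15→17]: (152.0+131.0)/2 × 2 = 283.0
  [17→20]: (131.0+104.7)/2 × 3 = 353.55
  [20→22]: (104.7+90.2)/2 × 2 = 194.9
  Sum = 5088.9 µg/L·h

AUC = 5090 µg/L·h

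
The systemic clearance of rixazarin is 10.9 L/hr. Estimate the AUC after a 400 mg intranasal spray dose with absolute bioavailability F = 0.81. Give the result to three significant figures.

AUC = 29.7 mg/L·hr

AUC_0→∞ = F × Dose / CL
        = 0.81 × 400 / 10.9 = 29.7248 mg/L·hr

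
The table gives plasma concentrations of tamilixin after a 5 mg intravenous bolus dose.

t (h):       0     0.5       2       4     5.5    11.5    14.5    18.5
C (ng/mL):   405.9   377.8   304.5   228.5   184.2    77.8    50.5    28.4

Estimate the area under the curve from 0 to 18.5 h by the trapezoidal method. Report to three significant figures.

Trapezoidal AUC_0→18.5:
  [0→0.5]: (405.9+377.8)/2 × 0.5 = 195.925
  [0.5→2]: (377.8+304.5)/2 × 1.5 = 511.725
  [2→4]: (304.5+228.5)/2 × 2 = 533.0
  [4→5.5]: (228.5+184.2)/2 × 1.5 = 309.525
  [5.5→11.5]: (184.2+77.8)/2 × 6 = 786.0
  [11.5→14.5]: (77.8+50.5)/2 × 3 = 192.45
  [14.5→18.5]: (50.5+28.4)/2 × 4 = 157.8
  Sum = 2686.425 ng/mL·h

AUC = 2690 ng/mL·h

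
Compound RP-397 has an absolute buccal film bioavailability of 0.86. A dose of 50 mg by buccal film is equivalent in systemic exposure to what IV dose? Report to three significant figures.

D_iv = 43.0 mg

Systemic exposure from an extravascular dose = F × D_ev, so the equivalent IV dose is F × D_ev.
D_iv = F × D_ev = 0.86 × 50 = 43 mg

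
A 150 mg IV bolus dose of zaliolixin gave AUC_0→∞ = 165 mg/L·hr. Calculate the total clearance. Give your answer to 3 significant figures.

CL = Dose_iv / AUC_0→∞
   = 150 / 165 = 0.909091 L/hr

CL = 0.909 L/hr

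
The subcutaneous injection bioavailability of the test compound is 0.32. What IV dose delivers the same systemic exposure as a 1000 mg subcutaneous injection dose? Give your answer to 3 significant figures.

D_iv = 320 mg

Systemic exposure from an extravascular dose = F × D_ev, so the equivalent IV dose is F × D_ev.
D_iv = F × D_ev = 0.32 × 1000 = 320 mg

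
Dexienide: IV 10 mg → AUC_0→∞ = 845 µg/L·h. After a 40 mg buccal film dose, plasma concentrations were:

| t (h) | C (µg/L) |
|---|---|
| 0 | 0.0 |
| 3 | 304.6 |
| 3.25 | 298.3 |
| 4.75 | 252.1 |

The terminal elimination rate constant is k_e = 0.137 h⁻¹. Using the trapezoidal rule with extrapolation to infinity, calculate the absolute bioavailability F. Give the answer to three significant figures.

F = 0.824

Trapezoidal AUC_0→4.75 (buccal film):
  [0→3]: (0.0+304.6)/2 × 3 = 456.9
  [3→3.25]: (304.6+298.3)/2 × 0.25 = 75.3625
  [3.25→4.75]: (298.3+252.1)/2 × 1.5 = 412.8
  Sum = 945.0625 µg/L·h
Tail: C_last/k_e = 252.1/0.137 = 1840.146
AUC_0→∞ (buccal film) = 945.0625 + 1840.146 = 2785.2085 µg/L·h
F = (AUC_ev/D_ev)/(AUC_iv/D_iv) = (2785.2085/40)/(845/10) = 69.6302/84.5 = 0.8240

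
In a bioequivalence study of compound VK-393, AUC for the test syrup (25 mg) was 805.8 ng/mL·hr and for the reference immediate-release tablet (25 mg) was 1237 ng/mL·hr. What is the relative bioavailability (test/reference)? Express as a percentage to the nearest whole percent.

F_rel = 65%

F_rel = (AUC_test/D_test) / (AUC_ref/D_ref)
      = (805.8/25) / (1237/25)
      = 32.232 / 49.48 = 0.6514 = 65.14%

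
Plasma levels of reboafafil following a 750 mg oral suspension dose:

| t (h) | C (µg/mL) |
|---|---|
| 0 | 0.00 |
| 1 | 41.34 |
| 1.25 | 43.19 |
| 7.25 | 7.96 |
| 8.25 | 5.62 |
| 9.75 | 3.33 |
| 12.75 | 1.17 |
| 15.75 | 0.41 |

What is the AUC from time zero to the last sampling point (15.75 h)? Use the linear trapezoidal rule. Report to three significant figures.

Trapezoidal AUC_0→15.75:
  [0→1]: (0.00+41.34)/2 × 1 = 20.67
  [1→1.25]: (41.34+43.19)/2 × 0.25 = 10.56625
  [1.25→7.25]: (43.19+7.96)/2 × 6 = 153.45
  [7.25→8.25]: (7.96+5.62)/2 × 1 = 6.79
  [8.25→9.75]: (5.62+3.33)/2 × 1.5 = 6.7125
  [9.75→12.75]: (3.33+1.17)/2 × 3 = 6.75
  [12.75→15.75]: (1.17+0.41)/2 × 3 = 2.37
  Sum = 207.30875 µg/mL·h

AUC = 207 µg/mL·h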